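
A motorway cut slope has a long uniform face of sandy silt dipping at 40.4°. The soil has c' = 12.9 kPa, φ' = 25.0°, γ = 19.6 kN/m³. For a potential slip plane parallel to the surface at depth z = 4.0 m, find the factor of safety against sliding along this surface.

FS = 0.88

For an infinite slope with a slip plane parallel to the surface (no pore pressure): FS = [c' + γz cos²β tanφ'] / [γz sinβ cosβ].
γz = 19.6·4.0 = 78.40 kN/m²
Numerator = 12.9 + 78.40·cos²40.4°·tan25.0° = 12.9 + 78.40·0.5799·0.4663 = 34.102 kPa
Denominator = 78.40·sin40.4°·cos40.4° = 78.40·0.6481·0.7615 = 38.696 kPa
FS = 34.102 / 38.696 = 0.881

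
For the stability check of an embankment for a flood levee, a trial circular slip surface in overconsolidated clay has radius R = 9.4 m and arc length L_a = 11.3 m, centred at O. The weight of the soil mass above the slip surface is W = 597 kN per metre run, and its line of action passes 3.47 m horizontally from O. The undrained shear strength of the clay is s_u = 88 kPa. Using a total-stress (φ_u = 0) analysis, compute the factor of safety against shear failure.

Taking moments about the centre O, the resisting moment is provided by the undrained shear strength acting along the arc:
M_R = s_u·L_a·R = 88·11.30·9.4 = 9347.4 kN·m/m
M_D = W·d = 597·3.47 = 2071.6 kN·m/m
FS = M_R / M_D = 9347.4 / 2071.6 = 4.512

FS = 4.51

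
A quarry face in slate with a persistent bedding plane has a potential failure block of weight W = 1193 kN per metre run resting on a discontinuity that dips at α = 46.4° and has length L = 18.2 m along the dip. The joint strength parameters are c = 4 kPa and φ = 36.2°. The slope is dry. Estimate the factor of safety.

FS = 0.78

Resolving the block weight along and normal to the plane and applying the Mohr–Coulomb strength on the joint:
N' = W cosα = 1193·cos46.4° = 822.7 kN/m
Driving force T = W sinα = 1193·sin46.4° = 863.9 kN/m
Resisting force R = c·L + N'·tanφ = 4·18.2 + 822.7·tan36.2° = 72.8 + 602.1 = 674.9 kN/m
FS = R / T = 674.9 / 863.9 = 0.781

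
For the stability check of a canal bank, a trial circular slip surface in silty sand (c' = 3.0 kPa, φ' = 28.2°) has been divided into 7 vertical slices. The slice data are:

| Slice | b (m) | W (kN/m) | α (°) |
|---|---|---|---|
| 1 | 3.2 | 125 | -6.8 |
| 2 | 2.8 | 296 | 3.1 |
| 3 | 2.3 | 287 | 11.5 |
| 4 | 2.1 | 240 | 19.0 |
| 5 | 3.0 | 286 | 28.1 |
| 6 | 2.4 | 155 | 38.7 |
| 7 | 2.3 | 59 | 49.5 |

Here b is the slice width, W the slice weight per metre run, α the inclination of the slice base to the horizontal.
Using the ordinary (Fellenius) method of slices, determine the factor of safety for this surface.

Ordinary method of slices: FS = Σ[c'·Δl_i + (W_i cosα_i)·tanφ'] / Σ W_i sinα_i, with Δl_i = b_i / cosα_i.
Slice 1: Δl = 3.2/cos(-6.8°) = 3.223 m; N'_1 = 125·cos(-6.8°) = 124.1; c'Δl = 9.67; W sinα = -14.8
Slice 2: Δl = 2.8/cos3.1° = 2.804 m; N'_2 = 296·cos3.1° = 295.6; c'Δl = 8.41; W sinα = 16.0
Slice 3: Δl = 2.3/cos11.5° = 2.347 m; N'_3 = 287·cos11.5° = 281.2; c'Δl = 7.04; W sinα = 57.2
Slice 4: Δl = 2.1/cos19.0° = 2.221 m; N'_4 = 240·cos19.0° = 226.9; c'Δl = 6.66; W sinα = 78.1
Slice 5: Δl = 3.0/cos28.1° = 3.401 m; N'_5 = 286·cos28.1° = 252.3; c'Δl = 10.20; W sinα = 134.7
Slice 6: Δl = 2.4/cos38.7° = 3.075 m; N'_6 = 155·cos38.7° = 121.0; c'Δl = 9.23; W sinα = 96.9
Slice 7: Δl = 2.3/cos49.5° = 3.541 m; N'_7 = 59·cos49.5° = 38.3; c'Δl = 10.62; W sinα = 44.9
Σc'Δl = 61.8 kN/m; ΣN' = 1339.4 kN/m; ΣW sinα = 413.0 kN/m
Resisting = 61.8 + 1339.4·tan28.2° = 61.8 + 718.2 = 780.0 kN/m
FS = 780.0 / 413.0 = 1.888

FS = 1.89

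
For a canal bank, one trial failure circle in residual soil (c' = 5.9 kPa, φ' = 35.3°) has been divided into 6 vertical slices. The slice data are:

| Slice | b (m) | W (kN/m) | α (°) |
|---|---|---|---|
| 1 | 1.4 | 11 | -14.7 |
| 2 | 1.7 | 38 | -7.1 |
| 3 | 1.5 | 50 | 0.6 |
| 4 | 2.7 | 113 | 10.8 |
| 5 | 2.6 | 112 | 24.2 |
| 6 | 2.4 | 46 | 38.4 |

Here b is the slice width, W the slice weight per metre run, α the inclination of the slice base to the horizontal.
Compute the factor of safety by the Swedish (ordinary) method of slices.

FS = 3.66

Ordinary method of slices: FS = Σ[c'·Δl_i + (W_i cosα_i)·tanφ'] / Σ W_i sinα_i, with Δl_i = b_i / cosα_i.
Slice 1: Δl = 1.4/cos(-14.7°) = 1.447 m; N'_1 = 11·cos(-14.7°) = 10.6; c'Δl = 8.54; W sinα = -2.8
Slice 2: Δl = 1.7/cos(-7.1°) = 1.713 m; N'_2 = 38·cos(-7.1°) = 37.7; c'Δl = 10.11; W sinα = -4.7
Slice 3: Δl = 1.5/cos0.6° = 1.500 m; N'_3 = 50·cos0.6° = 50.0; c'Δl = 8.85; W sinα = 0.5
Slice 4: Δl = 2.7/cos10.8° = 2.749 m; N'_4 = 113·cos10.8° = 111.0; c'Δl = 16.22; W sinα = 21.2
Slice 5: Δl = 2.6/cos24.2° = 2.851 m; N'_5 = 112·cos24.2° = 102.2; c'Δl = 16.82; W sinα = 45.9
Slice 6: Δl = 2.4/cos38.4° = 3.062 m; N'_6 = 46·cos38.4° = 36.0; c'Δl = 18.07; W sinα = 28.6
Σc'Δl = 78.6 kN/m; ΣN' = 347.6 kN/m; ΣW sinα = 88.7 kN/m
Resisting = 78.6 + 347.6·tan35.3° = 78.6 + 246.1 = 324.7 kN/m
FS = 324.7 / 88.7 = 3.661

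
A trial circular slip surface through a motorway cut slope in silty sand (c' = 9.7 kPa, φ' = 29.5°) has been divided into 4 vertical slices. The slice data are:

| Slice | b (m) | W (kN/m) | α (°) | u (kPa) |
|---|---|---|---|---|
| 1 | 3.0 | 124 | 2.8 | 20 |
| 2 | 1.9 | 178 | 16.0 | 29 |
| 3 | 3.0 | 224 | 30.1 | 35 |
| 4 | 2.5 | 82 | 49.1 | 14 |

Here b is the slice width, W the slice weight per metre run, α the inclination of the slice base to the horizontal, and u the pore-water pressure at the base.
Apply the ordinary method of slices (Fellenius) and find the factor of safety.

Ordinary method of slices: FS = Σ[c'·Δl_i + (W_i cosα_i − u_i·Δl_i)·tanφ'] / Σ W_i sinα_i, with Δl_i = b_i / cosα_i.
Slice 1: Δl = 3.0/cos2.8° = 3.004 m; N'_1 = 124·cos2.8° − 20·3.004 = 63.8; c'Δl = 29.13; W sinα = 6.1
Slice 2: Δl = 1.9/cos16.0° = 1.977 m; N'_2 = 178·cos16.0° − 29·1.977 = 113.8; c'Δl = 19.17; W sinα = 49.1
Slice 3: Δl = 3.0/cos30.1° = 3.468 m; N'_3 = 224·cos30.1° − 35·3.468 = 72.4; c'Δl = 33.64; W sinα = 112.3
Slice 4: Δl = 2.5/cos49.1° = 3.818 m; N'_4 = 82·cos49.1° − 14·3.818 = 0.2; c'Δl = 37.04; W sinα = 62.0
Σc'Δl = 119.0 kN/m; ΣN' = 250.2 kN/m; ΣW sinα = 229.4 kN/m
Resisting = 119.0 + 250.2·tan29.5° = 119.0 + 141.6 = 260.6 kN/m
FS = 260.6 / 229.4 = 1.136

FS = 1.14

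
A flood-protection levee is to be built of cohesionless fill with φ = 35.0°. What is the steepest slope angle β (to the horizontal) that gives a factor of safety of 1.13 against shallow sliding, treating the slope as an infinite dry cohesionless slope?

For an infinite dry cohesionless slope FS = tanφ/tanβ, so tanβ = tanφ / FS.
tanβ = tan35.0° / 1.13 = 0.7002 / 1.13 = 0.6197
β = arctan(0.6197) = 31.78°

β = 31.8°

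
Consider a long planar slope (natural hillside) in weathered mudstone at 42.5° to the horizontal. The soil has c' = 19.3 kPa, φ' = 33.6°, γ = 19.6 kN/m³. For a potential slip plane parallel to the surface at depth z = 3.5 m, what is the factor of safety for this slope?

FS = 1.29

For an infinite slope with a slip plane parallel to the surface (no pore pressure): FS = [c' + γz cos²β tanφ'] / [γz sinβ cosβ].
γz = 19.6·3.5 = 68.60 kN/m²
Numerator = 19.3 + 68.60·cos²42.5°·tan33.6° = 19.3 + 68.60·0.5436·0.6644 = 44.075 kPa
Denominator = 68.60·sin42.5°·cos42.5° = 68.60·0.6756·0.7373 = 34.169 kPa
FS = 44.075 / 34.169 = 1.290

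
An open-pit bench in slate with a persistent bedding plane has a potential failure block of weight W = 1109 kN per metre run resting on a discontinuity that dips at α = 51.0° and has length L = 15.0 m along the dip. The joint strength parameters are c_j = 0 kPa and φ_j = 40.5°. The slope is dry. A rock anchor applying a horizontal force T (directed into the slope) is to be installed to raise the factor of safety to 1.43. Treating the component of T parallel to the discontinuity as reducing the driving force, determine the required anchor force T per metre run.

Resolving forces along and normal to the sliding plane, with the horizontal anchor force T adding T·sinα to the effective normal force and T·cosα acting up the plane against the driving force:
FS = [c_jL + (W cosα + T sinα) tanφ_j] / [W sinα − T cosα]
Without the anchor: N' = 697.9 kN/m, driving T_d = 861.9 kN/m, resisting R = 0·15.0 + 697.9·tan40.5° = 596.1 kN/m, FS = 0.69.
Setting FS = 1.43 and solving for T:
1.43·(861.9 − T cos51.0°) = 596.1 + T sin51.0°·tan40.5°
T·(sin51.0°·tan40.5° + 1.43·cos51.0°) = 1.43·861.9 − 596.1
T·(0.7771·0.8541 + 1.43·0.6293) = 1232.5 − 596.1 = 636.4
T·1.5637 = 636.4
T = 407.0 kN/m

T = 407 kN/m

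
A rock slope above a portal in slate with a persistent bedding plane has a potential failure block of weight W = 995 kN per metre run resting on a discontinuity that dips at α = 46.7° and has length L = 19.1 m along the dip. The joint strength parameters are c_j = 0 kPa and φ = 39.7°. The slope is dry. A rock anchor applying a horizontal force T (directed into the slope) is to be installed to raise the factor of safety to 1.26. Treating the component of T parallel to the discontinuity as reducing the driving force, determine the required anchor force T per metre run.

Resolving forces along and normal to the sliding plane, with the horizontal anchor force T adding T·sinα to the effective normal force and T·cosα acting up the plane against the driving force:
FS = [c_jL + (W cosα + T sinα) tanφ] / [W sinα − T cosα]
Without the anchor: N' = 682.4 kN/m, driving T_d = 724.1 kN/m, resisting R = 0·19.1 + 682.4·tan39.7° = 566.5 kN/m, FS = 0.78.
Setting FS = 1.26 and solving for T:
1.26·(724.1 − T cos46.7°) = 566.5 + T sin46.7°·tan39.7°
T·(sin46.7°·tan39.7° + 1.26·cos46.7°) = 1.26·724.1 − 566.5
T·(0.7278·0.8302 + 1.26·0.6858) = 912.4 − 566.5 = 345.9
T·1.4683 = 345.9
T = 235.6 kN/m

T = 236 kN/m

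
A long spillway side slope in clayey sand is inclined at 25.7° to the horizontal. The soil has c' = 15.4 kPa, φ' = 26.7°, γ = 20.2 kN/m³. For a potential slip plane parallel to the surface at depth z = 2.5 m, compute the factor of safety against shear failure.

For an infinite slope with a slip plane parallel to the surface (no pore pressure): FS = [c' + γz cos²β tanφ'] / [γz sinβ cosβ].
γz = 20.2·2.5 = 50.50 kN/m²
Numerator = 15.4 + 50.50·cos²25.7°·tan26.7° = 15.4 + 50.50·0.8119·0.5029 = 36.022 kPa
Denominator = 50.50·sin25.7°·cos25.7° = 50.50·0.4337·0.9011 = 19.733 kPa
FS = 36.022 / 19.733 = 1.825

FS = 1.83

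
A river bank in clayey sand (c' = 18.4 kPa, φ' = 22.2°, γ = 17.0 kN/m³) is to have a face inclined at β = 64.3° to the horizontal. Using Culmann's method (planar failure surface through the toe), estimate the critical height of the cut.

Culmann's analysis gives the critical failure plane at α_cr = (β + φ')/2 = (64.3 + 22.2)/2 = 43.2°, and the critical height
H_c = (4c'/γ) · sinβ cosφ' / [1 − cos(β − φ')]
    = (4·18.4/17.0) · sin64.3°·cos22.2° / [1 − cos(42.1°)]
    = 4.329 · 0.9011·0.9259 / [1 − 0.7420]
    = 4.329 · 0.8343 / 0.2580
    = 14.00 m

H_c = 14.00 m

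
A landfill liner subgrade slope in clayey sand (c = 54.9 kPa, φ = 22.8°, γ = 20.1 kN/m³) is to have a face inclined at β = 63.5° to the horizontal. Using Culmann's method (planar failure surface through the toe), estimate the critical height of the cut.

H_c = 37.27 m

Culmann's analysis gives the critical failure plane at α_cr = (β + φ)/2 = (63.5 + 22.8)/2 = 43.1°, and the critical height
H_c = (4c/γ) · sinβ cosφ / [1 − cos(β − φ)]
    = (4·54.9/20.1) · sin63.5°·cos22.8° / [1 − cos(40.7°)]
    = 10.925 · 0.8949·0.9219 / [1 − 0.7581]
    = 10.925 · 0.8250 / 0.2419
    = 37.27 m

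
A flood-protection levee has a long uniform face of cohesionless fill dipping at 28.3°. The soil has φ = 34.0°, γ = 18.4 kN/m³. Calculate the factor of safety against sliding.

FS = 1.25

For a dry cohesionless infinite slope the factor of safety is FS = tanφ / tanβ.
FS = tan34.0° / tan28.3° = 0.6745 / 0.5384 = 1.253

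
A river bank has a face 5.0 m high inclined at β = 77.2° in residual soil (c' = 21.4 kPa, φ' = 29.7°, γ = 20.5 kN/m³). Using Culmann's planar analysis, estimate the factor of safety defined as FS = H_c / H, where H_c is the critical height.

FS = 2.18

H_c = (4c'/γ) · sinβ cosφ' / [1 − cos(β − φ')]
    = (4·21.4/20.5) · sin77.2°·cos29.7° / [1 − cos47.5°]
    = 4.176 · 0.8470 / 0.3244 = 10.90 m
FS = H_c / H = 10.90 / 5.0 = 2.181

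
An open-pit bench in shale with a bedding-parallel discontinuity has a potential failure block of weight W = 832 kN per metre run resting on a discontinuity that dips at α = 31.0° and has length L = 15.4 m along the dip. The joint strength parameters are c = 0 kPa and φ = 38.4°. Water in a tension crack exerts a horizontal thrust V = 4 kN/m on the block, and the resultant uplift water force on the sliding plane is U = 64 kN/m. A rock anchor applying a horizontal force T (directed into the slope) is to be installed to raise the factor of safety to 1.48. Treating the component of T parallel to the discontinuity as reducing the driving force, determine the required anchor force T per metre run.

T = 75 kN/m

Resolving forces along and normal to the sliding plane, with the horizontal anchor force T adding T·sinα to the effective normal force and T·cosα acting up the plane against the driving force:
FS = [cL + (W cosα − U − V sinα + T sinα) tanφ] / [W sinα + V cosα − T cosα]
Without the anchor: N' = 647.1 kN/m, driving T_d = 431.9 kN/m, resisting R = 0·15.4 + 647.1·tan38.4° = 512.9 kN/m, FS = 1.19.
Setting FS = 1.48 and solving for T:
1.48·(431.9 − T cos31.0°) = 512.9 + T sin31.0°·tan38.4°
T·(sin31.0°·tan38.4° + 1.48·cos31.0°) = 1.48·431.9 − 512.9
T·(0.5150·0.7926 + 1.48·0.8572) = 639.3 − 512.9 = 126.4
T·1.6768 = 126.4
T = 75.4 kN/m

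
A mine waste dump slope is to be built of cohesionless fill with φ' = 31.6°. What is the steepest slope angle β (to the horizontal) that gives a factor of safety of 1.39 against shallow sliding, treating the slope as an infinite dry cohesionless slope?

β = 23.9°

For an infinite dry cohesionless slope FS = tanφ'/tanβ, so tanβ = tanφ' / FS.
tanβ = tan31.6° / 1.39 = 0.6152 / 1.39 = 0.4426
β = arctan(0.4426) = 23.87°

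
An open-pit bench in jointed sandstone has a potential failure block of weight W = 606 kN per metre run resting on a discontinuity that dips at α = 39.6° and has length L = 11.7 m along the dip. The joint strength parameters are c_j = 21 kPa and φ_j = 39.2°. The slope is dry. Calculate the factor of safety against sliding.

FS = 1.62

Resolving the block weight along and normal to the plane and applying the Mohr–Coulomb strength on the joint:
N' = W cosα = 606·cos39.6° = 466.9 kN/m
Driving force T = W sinα = 606·sin39.6° = 386.3 kN/m
Resisting force R = c_j·L + N'·tanφ_j = 21·11.7 + 466.9·tan39.2° = 245.7 + 380.8 = 626.5 kN/m
FS = R / T = 626.5 / 386.3 = 1.622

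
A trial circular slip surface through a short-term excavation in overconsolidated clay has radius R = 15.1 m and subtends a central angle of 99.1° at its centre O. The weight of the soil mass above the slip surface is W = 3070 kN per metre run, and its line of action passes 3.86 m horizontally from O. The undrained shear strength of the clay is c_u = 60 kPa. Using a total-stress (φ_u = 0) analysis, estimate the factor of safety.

Taking moments about the centre O, the resisting moment is provided by the undrained shear strength acting along the arc:
Arc length L_a = R·θ = 15.1·(99.1°·π/180) = 15.1·1.7296 = 26.12 m
M_R = c_u·L_a·R = 60·26.12·15.1 = 23662.3 kN·m/m
M_D = W·d = 3070·3.86 = 11850.2 kN·m/m
FS = M_R / M_D = 23662.3 / 11850.2 = 1.997

FS = 2.00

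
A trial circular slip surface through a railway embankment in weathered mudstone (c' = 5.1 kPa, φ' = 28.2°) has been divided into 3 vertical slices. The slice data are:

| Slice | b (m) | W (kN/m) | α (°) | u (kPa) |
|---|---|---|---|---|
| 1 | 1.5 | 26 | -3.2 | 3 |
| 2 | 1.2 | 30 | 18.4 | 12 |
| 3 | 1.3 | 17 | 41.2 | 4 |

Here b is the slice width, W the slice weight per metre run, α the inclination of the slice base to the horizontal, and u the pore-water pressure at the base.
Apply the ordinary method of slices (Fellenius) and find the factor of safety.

FS = 2.33

Ordinary method of slices: FS = Σ[c'·Δl_i + (W_i cosα_i − u_i·Δl_i)·tanφ'] / Σ W_i sinα_i, with Δl_i = b_i / cosα_i.
Slice 1: Δl = 1.5/cos(-3.2°) = 1.502 m; N'_1 = 26·cos(-3.2°) − 3·1.502 = 21.5; c'Δl = 7.66; W sinα = -1.5
Slice 2: Δl = 1.2/cos18.4° = 1.265 m; N'_2 = 30·cos18.4° − 12·1.265 = 13.3; c'Δl = 6.45; W sinα = 9.5
Slice 3: Δl = 1.3/cos41.2° = 1.728 m; N'_3 = 17·cos41.2° − 4·1.728 = 5.9; c'Δl = 8.81; W sinα = 11.2
Σc'Δl = 22.9 kN/m; ΣN' = 40.6 kN/m; ΣW sinα = 19.2 kN/m
Resisting = 22.9 + 40.6·tan28.2° = 22.9 + 21.8 = 44.7 kN/m
FS = 44.7 / 19.2 = 2.326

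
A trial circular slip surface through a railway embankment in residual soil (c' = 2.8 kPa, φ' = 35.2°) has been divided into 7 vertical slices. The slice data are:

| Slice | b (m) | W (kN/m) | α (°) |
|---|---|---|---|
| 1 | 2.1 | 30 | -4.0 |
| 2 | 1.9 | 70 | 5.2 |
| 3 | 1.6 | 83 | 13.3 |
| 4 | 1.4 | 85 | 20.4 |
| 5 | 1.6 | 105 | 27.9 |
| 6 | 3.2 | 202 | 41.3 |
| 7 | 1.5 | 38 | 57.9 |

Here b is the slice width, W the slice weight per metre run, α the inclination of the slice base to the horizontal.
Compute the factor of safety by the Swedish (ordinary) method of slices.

Ordinary method of slices: FS = Σ[c'·Δl_i + (W_i cosα_i)·tanφ'] / Σ W_i sinα_i, with Δl_i = b_i / cosα_i.
Slice 1: Δl = 2.1/cos(-4.0°) = 2.105 m; N'_1 = 30·cos(-4.0°) = 29.9; c'Δl = 5.89; W sinα = -2.1
Slice 2: Δl = 1.9/cos5.2° = 1.908 m; N'_2 = 70·cos5.2° = 69.7; c'Δl = 5.34; W sinα = 6.3
Slice 3: Δl = 1.6/cos13.3° = 1.644 m; N'_3 = 83·cos13.3° = 80.8; c'Δl = 4.60; W sinα = 19.1
Slice 4: Δl = 1.4/cos20.4° = 1.494 m; N'_4 = 85·cos20.4° = 79.7; c'Δl = 4.18; W sinα = 29.6
Slice 5: Δl = 1.6/cos27.9° = 1.810 m; N'_5 = 105·cos27.9° = 92.8; c'Δl = 5.07; W sinα = 49.1
Slice 6: Δl = 3.2/cos41.3° = 4.259 m; N'_6 = 202·cos41.3° = 151.8; c'Δl = 11.93; W sinα = 133.3
Slice 7: Δl = 1.5/cos57.9° = 2.823 m; N'_7 = 38·cos57.9° = 20.2; c'Δl = 7.90; W sinα = 32.2
Σc'Δl = 44.9 kN/m; ΣN' = 524.8 kN/m; ΣW sinα = 267.6 kN/m
Resisting = 44.9 + 524.8·tan35.2° = 44.9 + 370.2 = 415.1 kN/m
FS = 415.1 / 267.6 = 1.551

FS = 1.55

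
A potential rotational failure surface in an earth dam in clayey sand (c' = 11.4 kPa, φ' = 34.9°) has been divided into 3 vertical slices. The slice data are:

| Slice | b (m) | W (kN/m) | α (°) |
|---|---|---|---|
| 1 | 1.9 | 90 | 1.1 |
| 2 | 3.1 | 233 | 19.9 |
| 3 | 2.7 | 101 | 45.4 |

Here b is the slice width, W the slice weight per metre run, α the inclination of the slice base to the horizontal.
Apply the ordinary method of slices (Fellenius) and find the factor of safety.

Ordinary method of slices: FS = Σ[c'·Δl_i + (W_i cosα_i)·tanφ'] / Σ W_i sinα_i, with Δl_i = b_i / cosα_i.
Slice 1: Δl = 1.9/cos1.1° = 1.900 m; N'_1 = 90·cos1.1° = 90.0; c'Δl = 21.66; W sinα = 1.7
Slice 2: Δl = 3.1/cos19.9° = 3.297 m; N'_2 = 233·cos19.9° = 219.1; c'Δl = 37.58; W sinα = 79.3
Slice 3: Δl = 2.7/cos45.4° = 3.845 m; N'_3 = 101·cos45.4° = 70.9; c'Δl = 43.84; W sinα = 71.9
Σc'Δl = 103.1 kN/m; ΣN' = 380.0 kN/m; ΣW sinα = 153.0 kN/m
Resisting = 103.1 + 380.0·tan34.9° = 103.1 + 265.1 = 368.2 kN/m
FS = 368.2 / 153.0 = 2.407

FS = 2.41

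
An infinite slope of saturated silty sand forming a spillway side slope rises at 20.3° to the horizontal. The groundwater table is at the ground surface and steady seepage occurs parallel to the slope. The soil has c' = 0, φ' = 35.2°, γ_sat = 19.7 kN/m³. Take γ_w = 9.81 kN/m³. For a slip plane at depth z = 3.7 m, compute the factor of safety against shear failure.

With seepage parallel to the slope and the water table at the surface, the effective normal stress on the slip plane uses the buoyant unit weight γ' = γ_sat − γ_w while the driving shear stress uses γ_sat:
FS = [c' + γ' z cos²β tanφ'] / [γ_sat z sinβ cosβ]
(For c' = 0 this reduces to FS = (γ'/γ_sat)·tanφ'/tanβ.)
γ' = 19.7 − 9.81 = 9.89 kN/m³
Numerator = 0.0 + 9.89·3.7·cos²20.3°·tan35.2° = 0.0 + 9.89·3.7·0.8796·0.7054 = 22.706 kPa
Denominator = 19.7·3.7·sin20.3°·cos20.3° = 19.7·3.7·0.3469·0.9379 = 23.717 kPa
FS = 22.706 / 23.717 = 0.957

FS = 0.96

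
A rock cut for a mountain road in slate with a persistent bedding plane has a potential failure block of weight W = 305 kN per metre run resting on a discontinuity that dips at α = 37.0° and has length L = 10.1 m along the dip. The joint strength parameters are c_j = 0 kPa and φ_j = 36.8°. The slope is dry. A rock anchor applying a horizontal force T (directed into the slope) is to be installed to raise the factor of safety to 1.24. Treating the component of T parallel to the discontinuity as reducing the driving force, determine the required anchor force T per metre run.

T = 32 kN/m

Resolving forces along and normal to the sliding plane, with the horizontal anchor force T adding T·sinα to the effective normal force and T·cosα acting up the plane against the driving force:
FS = [c_jL + (W cosα + T sinα) tanφ_j] / [W sinα − T cosα]
Without the anchor: N' = 243.6 kN/m, driving T_d = 183.6 kN/m, resisting R = 0·10.1 + 243.6·tan36.8° = 182.2 kN/m, FS = 0.99.
Setting FS = 1.24 and solving for T:
1.24·(183.6 − T cos37.0°) = 182.2 + T sin37.0°·tan36.8°
T·(sin37.0°·tan36.8° + 1.24·cos37.0°) = 1.24·183.6 − 182.2
T·(0.6018·0.7481 + 1.24·0.7986) = 227.6 − 182.2 = 45.4
T·1.4405 = 45.4
T = 31.5 kN/m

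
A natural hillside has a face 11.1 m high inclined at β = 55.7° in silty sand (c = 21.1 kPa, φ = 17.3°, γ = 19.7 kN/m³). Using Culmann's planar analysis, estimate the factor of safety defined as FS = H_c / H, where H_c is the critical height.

FS = 1.41

H_c = (4c/γ) · sinβ cosφ / [1 − cos(β − φ)]
    = (4·21.1/19.7) · sin55.7°·cos17.3° / [1 − cos38.4°]
    = 4.284 · 0.7887 / 0.2163 = 15.62 m
FS = H_c / H = 15.62 / 11.1 = 1.407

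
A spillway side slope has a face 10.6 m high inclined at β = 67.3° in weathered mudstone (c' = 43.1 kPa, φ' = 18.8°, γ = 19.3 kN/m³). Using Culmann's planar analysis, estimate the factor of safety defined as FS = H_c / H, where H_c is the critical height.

H_c = (4c'/γ) · sinβ cosφ' / [1 − cos(β − φ')]
    = (4·43.1/19.3) · sin67.3°·cos18.8° / [1 − cos48.5°]
    = 8.933 · 0.8733 / 0.3374 = 23.12 m
FS = H_c / H = 23.12 / 10.6 = 2.181

FS = 2.18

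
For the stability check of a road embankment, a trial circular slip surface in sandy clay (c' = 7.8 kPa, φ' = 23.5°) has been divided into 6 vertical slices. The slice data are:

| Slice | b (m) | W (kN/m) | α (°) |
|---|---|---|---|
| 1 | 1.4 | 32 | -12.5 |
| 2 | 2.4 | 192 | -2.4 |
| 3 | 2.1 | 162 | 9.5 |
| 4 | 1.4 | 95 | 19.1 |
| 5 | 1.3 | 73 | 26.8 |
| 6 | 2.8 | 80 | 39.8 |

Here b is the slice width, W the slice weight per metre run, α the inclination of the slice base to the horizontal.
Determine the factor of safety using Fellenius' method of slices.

FS = 2.82

Ordinary method of slices: FS = Σ[c'·Δl_i + (W_i cosα_i)·tanφ'] / Σ W_i sinα_i, with Δl_i = b_i / cosα_i.
Slice 1: Δl = 1.4/cos(-12.5°) = 1.434 m; N'_1 = 32·cos(-12.5°) = 31.2; c'Δl = 11.19; W sinα = -6.9
Slice 2: Δl = 2.4/cos(-2.4°) = 2.402 m; N'_2 = 192·cos(-2.4°) = 191.8; c'Δl = 18.74; W sinα = -8.0
Slice 3: Δl = 2.1/cos9.5° = 2.129 m; N'_3 = 162·cos9.5° = 159.8; c'Δl = 16.61; W sinα = 26.7
Slice 4: Δl = 1.4/cos19.1° = 1.482 m; N'_4 = 95·cos19.1° = 89.8; c'Δl = 11.56; W sinα = 31.1
Slice 5: Δl = 1.3/cos26.8° = 1.456 m; N'_5 = 73·cos26.8° = 65.2; c'Δl = 11.36; W sinα = 32.9
Slice 6: Δl = 2.8/cos39.8° = 3.644 m; N'_6 = 80·cos39.8° = 61.5; c'Δl = 28.43; W sinα = 51.2
Σc'Δl = 97.9 kN/m; ΣN' = 599.2 kN/m; ΣW sinα = 127.0 kN/m
Resisting = 97.9 + 599.2·tan23.5° = 97.9 + 260.6 = 358.4 kN/m
FS = 358.4 / 127.0 = 2.823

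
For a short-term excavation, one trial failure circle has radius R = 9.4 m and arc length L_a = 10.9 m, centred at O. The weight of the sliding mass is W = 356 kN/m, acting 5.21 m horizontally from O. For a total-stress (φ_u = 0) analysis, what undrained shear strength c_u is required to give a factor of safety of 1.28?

c_u = 23.2 kPa

FS = c_u·L_a·R / (W·d), so c_u = FS·W·d / (L_a·R).
c_u = 1.28·356·5.21 / (10.90·9.4) = 2374.1 / 102.46 = 23.17 kPa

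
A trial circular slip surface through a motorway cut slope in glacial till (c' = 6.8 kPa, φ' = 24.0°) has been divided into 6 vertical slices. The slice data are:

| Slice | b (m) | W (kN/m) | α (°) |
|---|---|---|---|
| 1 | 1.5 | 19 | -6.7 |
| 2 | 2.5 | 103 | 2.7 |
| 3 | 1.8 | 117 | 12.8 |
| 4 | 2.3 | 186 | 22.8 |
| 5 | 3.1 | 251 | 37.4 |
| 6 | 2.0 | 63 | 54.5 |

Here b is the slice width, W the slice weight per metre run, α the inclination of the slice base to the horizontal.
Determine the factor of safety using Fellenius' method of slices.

Ordinary method of slices: FS = Σ[c'·Δl_i + (W_i cosα_i)·tanφ'] / Σ W_i sinα_i, with Δl_i = b_i / cosα_i.
Slice 1: Δl = 1.5/cos(-6.7°) = 1.510 m; N'_1 = 19·cos(-6.7°) = 18.9; c'Δl = 10.27; W sinα = -2.2
Slice 2: Δl = 2.5/cos2.7° = 2.503 m; N'_2 = 103·cos2.7° = 102.9; c'Δl = 17.02; W sinα = 4.9
Slice 3: Δl = 1.8/cos12.8° = 1.846 m; N'_3 = 117·cos12.8° = 114.1; c'Δl = 12.55; W sinα = 25.9
Slice 4: Δl = 2.3/cos22.8° = 2.495 m; N'_4 = 186·cos22.8° = 171.5; c'Δl = 16.97; W sinα = 72.1
Slice 5: Δl = 3.1/cos37.4° = 3.902 m; N'_5 = 251·cos37.4° = 199.4; c'Δl = 26.54; W sinα = 152.5
Slice 6: Δl = 2.0/cos54.5° = 3.444 m; N'_6 = 63·cos54.5° = 36.6; c'Δl = 23.42; W sinα = 51.3
Σc'Δl = 106.8 kN/m; ΣN' = 643.3 kN/m; ΣW sinα = 304.4 kN/m
Resisting = 106.8 + 643.3·tan24.0° = 106.8 + 286.4 = 393.2 kN/m
FS = 393.2 / 304.4 = 1.292

FS = 1.29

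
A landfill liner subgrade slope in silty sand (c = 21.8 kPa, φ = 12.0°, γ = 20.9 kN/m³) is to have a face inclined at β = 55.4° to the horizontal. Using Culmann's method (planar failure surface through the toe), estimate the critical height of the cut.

Culmann's analysis gives the critical failure plane at α_cr = (β + φ)/2 = (55.4 + 12.0)/2 = 33.7°, and the critical height
H_c = (4c/γ) · sinβ cosφ / [1 − cos(β − φ)]
    = (4·21.8/20.9) · sin55.4°·cos12.0° / [1 − cos(43.4°)]
    = 4.172 · 0.8231·0.9781 / [1 − 0.7266]
    = 4.172 · 0.8051 / 0.2734
    = 12.29 m

H_c = 12.29 m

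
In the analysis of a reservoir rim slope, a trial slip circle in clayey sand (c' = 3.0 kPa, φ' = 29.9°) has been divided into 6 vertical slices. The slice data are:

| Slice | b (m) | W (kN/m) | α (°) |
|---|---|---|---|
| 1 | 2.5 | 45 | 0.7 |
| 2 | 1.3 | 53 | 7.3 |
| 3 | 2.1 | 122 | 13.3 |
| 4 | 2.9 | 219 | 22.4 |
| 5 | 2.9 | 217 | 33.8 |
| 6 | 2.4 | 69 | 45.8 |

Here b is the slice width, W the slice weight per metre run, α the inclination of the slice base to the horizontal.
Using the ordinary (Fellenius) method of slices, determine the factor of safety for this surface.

Ordinary method of slices: FS = Σ[c'·Δl_i + (W_i cosα_i)·tanφ'] / Σ W_i sinα_i, with Δl_i = b_i / cosα_i.
Slice 1: Δl = 2.5/cos0.7° = 2.500 m; N'_1 = 45·cos0.7° = 45.0; c'Δl = 7.50; W sinα = 0.5
Slice 2: Δl = 1.3/cos7.3° = 1.311 m; N'_2 = 53·cos7.3° = 52.6; c'Δl = 3.93; W sinα = 6.7
Slice 3: Δl = 2.1/cos13.3° = 2.158 m; N'_3 = 122·cos13.3° = 118.7; c'Δl = 6.47; W sinα = 28.1
Slice 4: Δl = 2.9/cos22.4° = 3.137 m; N'_4 = 219·cos22.4° = 202.5; c'Δl = 9.41; W sinα = 83.5
Slice 5: Δl = 2.9/cos33.8° = 3.490 m; N'_5 = 217·cos33.8° = 180.3; c'Δl = 10.47; W sinα = 120.7
Slice 6: Δl = 2.4/cos45.8° = 3.443 m; N'_6 = 69·cos45.8° = 48.1; c'Δl = 10.33; W sinα = 49.5
Σc'Δl = 48.1 kN/m; ΣN' = 647.2 kN/m; ΣW sinα = 289.0 kN/m
Resisting = 48.1 + 647.2·tan29.9° = 48.1 + 372.2 = 420.3 kN/m
FS = 420.3 / 289.0 = 1.454

FS = 1.45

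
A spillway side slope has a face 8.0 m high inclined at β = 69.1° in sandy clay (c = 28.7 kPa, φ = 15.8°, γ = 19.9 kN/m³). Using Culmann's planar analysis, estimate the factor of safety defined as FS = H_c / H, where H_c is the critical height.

H_c = (4c/γ) · sinβ cosφ / [1 − cos(β − φ)]
    = (4·28.7/19.9) · sin69.1°·cos15.8° / [1 − cos53.3°]
    = 5.769 · 0.8989 / 0.4024 = 12.89 m
FS = H_c / H = 12.89 / 8.0 = 1.611

FS = 1.61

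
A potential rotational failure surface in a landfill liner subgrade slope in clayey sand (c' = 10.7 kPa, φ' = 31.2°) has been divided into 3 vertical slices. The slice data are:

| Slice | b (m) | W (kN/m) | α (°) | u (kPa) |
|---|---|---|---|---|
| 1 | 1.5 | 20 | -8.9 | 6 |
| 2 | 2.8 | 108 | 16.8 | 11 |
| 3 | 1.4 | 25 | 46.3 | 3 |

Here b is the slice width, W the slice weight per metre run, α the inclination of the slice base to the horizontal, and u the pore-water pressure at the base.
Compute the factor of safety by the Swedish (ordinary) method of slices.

Ordinary method of slices: FS = Σ[c'·Δl_i + (W_i cosα_i − u_i·Δl_i)·tanφ'] / Σ W_i sinα_i, with Δl_i = b_i / cosα_i.
Slice 1: Δl = 1.5/cos(-8.9°) = 1.518 m; N'_1 = 20·cos(-8.9°) − 6·1.518 = 10.6; c'Δl = 16.25; W sinα = -3.1
Slice 2: Δl = 2.8/cos16.8° = 2.925 m; N'_2 = 108·cos16.8° − 11·2.925 = 71.2; c'Δl = 31.30; W sinα = 31.2
Slice 3: Δl = 1.4/cos46.3° = 2.026 m; N'_3 = 25·cos46.3° − 3·2.026 = 11.2; c'Δl = 21.68; W sinα = 18.1
Σc'Δl = 69.2 kN/m; ΣN' = 93.1 kN/m; ΣW sinα = 46.2 kN/m
Resisting = 69.2 + 93.1·tan31.2° = 69.2 + 56.4 = 125.6 kN/m
FS = 125.6 / 46.2 = 2.719

FS = 2.72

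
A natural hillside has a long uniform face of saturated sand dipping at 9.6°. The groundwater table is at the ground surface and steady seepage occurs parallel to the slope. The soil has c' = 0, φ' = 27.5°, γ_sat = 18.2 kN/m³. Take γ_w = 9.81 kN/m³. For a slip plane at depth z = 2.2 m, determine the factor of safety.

With seepage parallel to the slope and the water table at the surface, the effective normal stress on the slip plane uses the buoyant unit weight γ' = γ_sat − γ_w while the driving shear stress uses γ_sat:
FS = [c' + γ' z cos²β tanφ'] / [γ_sat z sinβ cosβ]
(For c' = 0 this reduces to FS = (γ'/γ_sat)·tanφ'/tanβ.)
γ' = 18.2 − 9.81 = 8.39 kN/m³
Numerator = 0.0 + 8.39·2.2·cos²9.6°·tan27.5° = 0.0 + 8.39·2.2·0.9722·0.5206 = 9.341 kPa
Denominator = 18.2·2.2·sin9.6°·cos9.6° = 18.2·2.2·0.1668·0.9860 = 6.584 kPa
FS = 9.341 / 6.584 = 1.419

FS = 1.42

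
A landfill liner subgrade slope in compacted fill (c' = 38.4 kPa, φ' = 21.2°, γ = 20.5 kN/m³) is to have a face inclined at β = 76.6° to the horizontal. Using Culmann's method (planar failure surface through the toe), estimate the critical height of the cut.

Culmann's analysis gives the critical failure plane at α_cr = (β + φ')/2 = (76.6 + 21.2)/2 = 48.9°, and the critical height
H_c = (4c'/γ) · sinβ cosφ' / [1 − cos(β − φ')]
    = (4·38.4/20.5) · sin76.6°·cos21.2° / [1 − cos(55.4°)]
    = 7.493 · 0.9728·0.9323 / [1 − 0.5678]
    = 7.493 · 0.9069 / 0.4322
    = 15.72 m

H_c = 15.72 m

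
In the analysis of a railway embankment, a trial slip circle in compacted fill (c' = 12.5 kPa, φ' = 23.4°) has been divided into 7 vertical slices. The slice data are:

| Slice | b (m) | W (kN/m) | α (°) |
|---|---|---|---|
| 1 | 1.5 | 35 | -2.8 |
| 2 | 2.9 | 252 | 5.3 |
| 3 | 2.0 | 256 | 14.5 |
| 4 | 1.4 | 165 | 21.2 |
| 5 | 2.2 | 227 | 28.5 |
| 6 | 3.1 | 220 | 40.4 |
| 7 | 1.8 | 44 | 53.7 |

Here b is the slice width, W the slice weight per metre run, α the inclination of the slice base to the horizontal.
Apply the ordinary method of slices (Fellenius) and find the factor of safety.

Ordinary method of slices: FS = Σ[c'·Δl_i + (W_i cosα_i)·tanφ'] / Σ W_i sinα_i, with Δl_i = b_i / cosα_i.
Slice 1: Δl = 1.5/cos(-2.8°) = 1.502 m; N'_1 = 35·cos(-2.8°) = 35.0; c'Δl = 18.77; W sinα = -1.7
Slice 2: Δl = 2.9/cos5.3° = 2.912 m; N'_2 = 252·cos5.3° = 250.9; c'Δl = 36.41; W sinα = 23.3
Slice 3: Δl = 2.0/cos14.5° = 2.066 m; N'_3 = 256·cos14.5° = 247.8; c'Δl = 25.82; W sinα = 64.1
Slice 4: Δl = 1.4/cos21.2° = 1.502 m; N'_4 = 165·cos21.2° = 153.8; c'Δl = 18.77; W sinα = 59.7
Slice 5: Δl = 2.2/cos28.5° = 2.503 m; N'_5 = 227·cos28.5° = 199.5; c'Δl = 31.29; W sinα = 108.3
Slice 6: Δl = 3.1/cos40.4° = 4.071 m; N'_6 = 220·cos40.4° = 167.5; c'Δl = 50.88; W sinα = 142.6
Slice 7: Δl = 1.8/cos53.7° = 3.040 m; N'_7 = 44·cos53.7° = 26.0; c'Δl = 38.01; W sinα = 35.5
Σc'Δl = 220.0 kN/m; ΣN' = 1080.6 kN/m; ΣW sinα = 431.7 kN/m
Resisting = 220.0 + 1080.6·tan23.4° = 220.0 + 467.6 = 687.6 kN/m
FS = 687.6 / 431.7 = 1.593

FS = 1.59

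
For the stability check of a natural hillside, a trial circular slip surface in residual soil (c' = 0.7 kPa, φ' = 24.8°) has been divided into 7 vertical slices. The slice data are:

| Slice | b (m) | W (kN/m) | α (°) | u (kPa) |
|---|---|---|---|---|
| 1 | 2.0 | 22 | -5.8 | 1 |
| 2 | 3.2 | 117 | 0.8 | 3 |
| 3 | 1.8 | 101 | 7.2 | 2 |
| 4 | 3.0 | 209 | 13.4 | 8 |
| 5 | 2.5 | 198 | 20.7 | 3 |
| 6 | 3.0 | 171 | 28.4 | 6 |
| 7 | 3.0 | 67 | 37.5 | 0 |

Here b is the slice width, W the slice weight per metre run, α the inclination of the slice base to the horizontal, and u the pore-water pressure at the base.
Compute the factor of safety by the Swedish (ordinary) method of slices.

FS = 1.45

Ordinary method of slices: FS = Σ[c'·Δl_i + (W_i cosα_i − u_i·Δl_i)·tanφ'] / Σ W_i sinα_i, with Δl_i = b_i / cosα_i.
Slice 1: Δl = 2.0/cos(-5.8°) = 2.010 m; N'_1 = 22·cos(-5.8°) − 1·2.010 = 19.9; c'Δl = 1.41; W sinα = -2.2
Slice 2: Δl = 3.2/cos0.8° = 3.200 m; N'_2 = 117·cos0.8° − 3·3.200 = 107.4; c'Δl = 2.24; W sinα = 1.6
Slice 3: Δl = 1.8/cos7.2° = 1.814 m; N'_3 = 101·cos7.2° − 2·1.814 = 96.6; c'Δl = 1.27; W sinα = 12.7
Slice 4: Δl = 3.0/cos13.4° = 3.084 m; N'_4 = 209·cos13.4° − 8·3.084 = 178.6; c'Δl = 2.16; W sinα = 48.4
Slice 5: Δl = 2.5/cos20.7° = 2.673 m; N'_5 = 198·cos20.7° − 3·2.673 = 177.2; c'Δl = 1.87; W sinα = 70.0
Slice 6: Δl = 3.0/cos28.4° = 3.410 m; N'_6 = 171·cos28.4° − 6·3.410 = 130.0; c'Δl = 2.39; W sinα = 81.3
Slice 7: Δl = 3.0/cos37.5° = 3.781 m; N'_7 = 67·cos37.5° − 0·3.781 = 53.2; c'Δl = 2.65; W sinα = 40.8
Σc'Δl = 14.0 kN/m; ΣN' = 762.8 kN/m; ΣW sinα = 252.6 kN/m
Resisting = 14.0 + 762.8·tan24.8° = 14.0 + 352.5 = 366.4 kN/m
FS = 366.4 / 252.6 = 1.451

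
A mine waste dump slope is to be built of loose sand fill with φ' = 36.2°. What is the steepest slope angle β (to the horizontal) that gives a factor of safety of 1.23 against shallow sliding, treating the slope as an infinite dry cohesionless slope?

β = 30.8°

For an infinite dry cohesionless slope FS = tanφ'/tanβ, so tanβ = tanφ' / FS.
tanβ = tan36.2° / 1.23 = 0.7319 / 1.23 = 0.5950
β = arctan(0.5950) = 30.75°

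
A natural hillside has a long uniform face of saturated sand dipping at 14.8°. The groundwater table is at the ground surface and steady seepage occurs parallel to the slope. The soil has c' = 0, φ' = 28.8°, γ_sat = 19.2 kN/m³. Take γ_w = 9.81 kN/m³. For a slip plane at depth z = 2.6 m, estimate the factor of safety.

With seepage parallel to the slope and the water table at the surface, the effective normal stress on the slip plane uses the buoyant unit weight γ' = γ_sat − γ_w while the driving shear stress uses γ_sat:
FS = [c' + γ' z cos²β tanφ'] / [γ_sat z sinβ cosβ]
(For c' = 0 this reduces to FS = (γ'/γ_sat)·tanφ'/tanβ.)
γ' = 19.2 − 9.81 = 9.39 kN/m³
Numerator = 0.0 + 9.39·2.6·cos²14.8°·tan28.8° = 0.0 + 9.39·2.6·0.9347·0.5498 = 12.546 kPa
Denominator = 19.2·2.6·sin14.8°·cos14.8° = 19.2·2.6·0.2554·0.9668 = 12.329 kPa
FS = 12.546 / 12.329 = 1.018

FS = 1.02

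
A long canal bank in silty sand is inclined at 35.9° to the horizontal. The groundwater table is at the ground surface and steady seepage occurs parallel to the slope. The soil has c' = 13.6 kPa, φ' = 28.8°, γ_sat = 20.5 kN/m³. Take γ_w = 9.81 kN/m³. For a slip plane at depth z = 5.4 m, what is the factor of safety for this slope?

FS = 0.65

With seepage parallel to the slope and the water table at the surface, the effective normal stress on the slip plane uses the buoyant unit weight γ' = γ_sat − γ_w while the driving shear stress uses γ_sat:
FS = [c' + γ' z cos²β tanφ'] / [γ_sat z sinβ cosβ]
γ' = 20.5 − 9.81 = 10.69 kN/m³
Numerator = 13.6 + 10.69·5.4·cos²35.9°·tan28.8° = 13.6 + 10.69·5.4·0.6562·0.5498 = 34.424 kPa
Denominator = 20.5·5.4·sin35.9°·cos35.9° = 20.5·5.4·0.5864·0.8100 = 52.581 kPa
FS = 34.424 / 52.581 = 0.655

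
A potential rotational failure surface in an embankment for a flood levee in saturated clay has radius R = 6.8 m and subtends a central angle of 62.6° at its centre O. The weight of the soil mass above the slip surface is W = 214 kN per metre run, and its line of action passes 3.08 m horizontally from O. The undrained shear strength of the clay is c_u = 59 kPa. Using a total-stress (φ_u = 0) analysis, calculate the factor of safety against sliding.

Taking moments about the centre O, the resisting moment is provided by the undrained shear strength acting along the arc:
Arc length L_a = R·θ = 6.8·(62.6°·π/180) = 6.8·1.0926 = 7.43 m
M_R = c_u·L_a·R = 59·7.43·6.8 = 2980.7 kN·m/m
M_D = W·d = 214·3.08 = 659.1 kN·m/m
FS = M_R / M_D = 2980.7 / 659.1 = 4.522

FS = 4.52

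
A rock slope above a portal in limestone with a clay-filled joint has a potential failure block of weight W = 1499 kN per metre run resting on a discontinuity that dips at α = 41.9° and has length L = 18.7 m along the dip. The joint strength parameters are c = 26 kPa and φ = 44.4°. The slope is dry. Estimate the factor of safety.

Resolving the block weight along and normal to the plane and applying the Mohr–Coulomb strength on the joint:
N' = W cosα = 1499·cos41.9° = 1115.7 kN/m
Driving force T = W sinα = 1499·sin41.9° = 1001.1 kN/m
Resisting force R = c·L + N'·tanφ = 26·18.7 + 1115.7·tan44.4° = 486.2 + 1092.6 = 1578.8 kN/m
FS = R / T = 1578.8 / 1001.1 = 1.577

FS = 1.58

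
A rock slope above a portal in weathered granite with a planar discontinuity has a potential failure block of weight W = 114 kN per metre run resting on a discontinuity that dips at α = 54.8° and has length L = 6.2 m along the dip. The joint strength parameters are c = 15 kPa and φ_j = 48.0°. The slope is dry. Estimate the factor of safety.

Resolving the block weight along and normal to the plane and applying the Mohr–Coulomb strength on the joint:
N' = W cosα = 114·cos54.8° = 65.7 kN/m
Driving force T = W sinα = 114·sin54.8° = 93.2 kN/m
Resisting force R = c·L + N'·tanφ_j = 15·6.2 + 65.7·tan48.0° = 93.0 + 73.0 = 166.0 kN/m
FS = R / T = 166.0 / 93.2 = 1.782

FS = 1.78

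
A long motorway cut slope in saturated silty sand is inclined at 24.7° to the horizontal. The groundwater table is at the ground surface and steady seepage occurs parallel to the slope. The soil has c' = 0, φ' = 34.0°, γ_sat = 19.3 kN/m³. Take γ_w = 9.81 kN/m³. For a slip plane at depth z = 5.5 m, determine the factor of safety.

With seepage parallel to the slope and the water table at the surface, the effective normal stress on the slip plane uses the buoyant unit weight γ' = γ_sat − γ_w while the driving shear stress uses γ_sat:
FS = [c' + γ' z cos²β tanφ'] / [γ_sat z sinβ cosβ]
(For c' = 0 this reduces to FS = (γ'/γ_sat)·tanφ'/tanβ.)
γ' = 19.3 − 9.81 = 9.49 kN/m³
Numerator = 0.0 + 9.49·5.5·cos²24.7°·tan34.0° = 0.0 + 9.49·5.5·0.8254·0.6745 = 29.059 kPa
Denominator = 19.3·5.5·sin24.7°·cos24.7° = 19.3·5.5·0.4179·0.9085 = 40.298 kPa
FS = 29.059 / 40.298 = 0.721

FS = 0.72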